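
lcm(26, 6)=78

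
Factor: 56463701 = 7^1 * 8066243^1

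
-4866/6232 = -2433/3116≈-0.781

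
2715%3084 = 2715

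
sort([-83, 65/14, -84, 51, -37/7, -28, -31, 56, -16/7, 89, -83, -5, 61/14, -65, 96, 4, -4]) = [-84, -83, -83, -65, -31, -28, -37/7, -5, -4, -16/7, 4, 61/14, 65/14, 51, 56, 89, 96]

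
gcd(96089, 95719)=37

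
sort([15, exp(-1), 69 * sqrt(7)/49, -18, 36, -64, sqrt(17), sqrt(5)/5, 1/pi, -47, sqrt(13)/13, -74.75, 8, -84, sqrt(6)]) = [-84, -74.75, -64, -47, -18, sqrt(13)/13, 1/pi, exp(-1), sqrt(5)/5, sqrt(6), 69 * sqrt(7)/49, sqrt(17), 8, 15, 36]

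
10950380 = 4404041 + 6546339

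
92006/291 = 316 + 50/291 ≈ 316.17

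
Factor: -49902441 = -1 * 3^1 * 16634147^1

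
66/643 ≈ 0.103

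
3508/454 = 1754/227 ≈ 7.73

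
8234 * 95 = 782230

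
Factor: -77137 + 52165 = -1 * 2^2 * 3^1 * 2081^1 = -24972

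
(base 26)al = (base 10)281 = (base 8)431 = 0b100011001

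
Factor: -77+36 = -1 * 41^1 = -41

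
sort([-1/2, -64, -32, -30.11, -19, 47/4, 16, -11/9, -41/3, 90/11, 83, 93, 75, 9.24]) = [-64, -32, -30.11, -19, -41/3, -11/9, -1/2, 90/11, 9.24, 47/4, 16, 75, 83, 93]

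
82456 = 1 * 82456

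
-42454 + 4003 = -38451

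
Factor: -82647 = -1*3^3*3061^1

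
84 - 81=3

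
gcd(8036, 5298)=2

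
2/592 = 1/296 ≈ 0.00338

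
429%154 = 121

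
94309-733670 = -639361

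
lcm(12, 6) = 12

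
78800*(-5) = -394000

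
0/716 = 0 = 0.00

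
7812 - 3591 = 4221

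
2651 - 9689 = -7038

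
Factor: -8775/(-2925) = 3^1 = 3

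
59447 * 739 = 43931333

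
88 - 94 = -6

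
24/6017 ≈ 0.00399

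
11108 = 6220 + 4888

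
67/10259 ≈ 0.00653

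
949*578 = 548522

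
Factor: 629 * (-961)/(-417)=3^(-1) * 17^1 * 31^2 * 37^1 * 139^(-1)=604469/417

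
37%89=37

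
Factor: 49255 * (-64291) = -1 * 5^1 * 239^1 * 269^1 * 9851^1 = -3166653205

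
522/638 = 9/11 ≈ 0.818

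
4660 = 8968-4308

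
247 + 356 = 603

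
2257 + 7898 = 10155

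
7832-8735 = -903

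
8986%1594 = 1016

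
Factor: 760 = 2^3*5^1*19^1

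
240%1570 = 240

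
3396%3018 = 378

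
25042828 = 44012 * 569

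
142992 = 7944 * 18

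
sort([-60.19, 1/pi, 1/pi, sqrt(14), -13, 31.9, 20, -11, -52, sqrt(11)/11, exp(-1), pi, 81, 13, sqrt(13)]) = [-60.19, -52, -13, -11, sqrt(11)/11, 1/pi, 1/pi, exp(-1), pi, sqrt(13), sqrt(14), 13, 20, 31.9, 81]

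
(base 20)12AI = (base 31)9BS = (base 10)9018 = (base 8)21472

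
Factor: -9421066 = -1*2^1*79^1*59627^1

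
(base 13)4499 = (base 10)9590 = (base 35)7t0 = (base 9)14135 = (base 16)2576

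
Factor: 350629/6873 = 3^(-1)*29^(-1)*79^(-1)*350629^1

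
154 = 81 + 73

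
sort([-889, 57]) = [-889, 57]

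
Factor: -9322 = -1*2^1*59^1*79^1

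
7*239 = 1673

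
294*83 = 24402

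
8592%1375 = 342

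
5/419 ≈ 0.0119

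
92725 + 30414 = 123139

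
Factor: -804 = -1*2^2*3^1*67^1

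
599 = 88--511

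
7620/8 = 952 + 1/2 = 952.50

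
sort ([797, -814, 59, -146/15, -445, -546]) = [-814, -546, -445, -146/15, 59, 797]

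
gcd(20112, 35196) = 5028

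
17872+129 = 18001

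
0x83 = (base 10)131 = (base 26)51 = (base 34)3t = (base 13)a1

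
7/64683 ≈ 0.000108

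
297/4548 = 99/1516≈0.0653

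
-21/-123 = 7/41 ≈ 0.171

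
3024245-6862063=-3837818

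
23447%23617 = 23447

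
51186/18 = 2843 + 2/3 ≈ 2843.67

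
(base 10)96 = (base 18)56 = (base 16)60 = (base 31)33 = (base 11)88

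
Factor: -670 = -1*2^1*5^1*67^1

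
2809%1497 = 1312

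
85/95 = 17/19 ≈ 0.895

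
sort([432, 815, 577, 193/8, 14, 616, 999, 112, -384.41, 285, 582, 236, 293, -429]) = [-429, -384.41, 14, 193/8, 112, 236, 285, 293, 432, 577, 582, 616, 815, 999]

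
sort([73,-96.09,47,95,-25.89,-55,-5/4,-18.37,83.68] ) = [-96.09,-55,-25.89,-18.37,-5/4,47,73,83.68,95] 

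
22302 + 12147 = 34449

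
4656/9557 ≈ 0.487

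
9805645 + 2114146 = 11919791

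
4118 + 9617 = 13735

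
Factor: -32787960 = -1*2^3*3^1*5^1*273233^1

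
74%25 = 24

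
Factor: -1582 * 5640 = -1 * 2^4 * 3^1 * 5^1 * 7^1 * 47^1 * 113^1 = -8922480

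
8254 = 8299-45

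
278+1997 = 2275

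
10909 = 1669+9240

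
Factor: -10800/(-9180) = 2^2*5^1*17^(-1) = 20/17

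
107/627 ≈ 0.171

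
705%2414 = 705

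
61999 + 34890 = 96889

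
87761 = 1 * 87761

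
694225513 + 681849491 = 1376075004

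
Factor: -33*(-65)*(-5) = -1*3^1*5^2*11^1*13^1 = -10725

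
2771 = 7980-5209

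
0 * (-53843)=0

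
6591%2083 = 342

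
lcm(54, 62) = 1674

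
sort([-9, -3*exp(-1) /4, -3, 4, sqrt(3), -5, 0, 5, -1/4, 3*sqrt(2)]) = [-9, -5, -3, -3*exp(-1) /4, -1/4, 0, sqrt(3), 4, 3*sqrt(2), 5]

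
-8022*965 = -7741230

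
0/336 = 0 = 0.00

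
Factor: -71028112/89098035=-1 * 2^4 * 3^(-1) * 5^(-1) * 13^(-1) * 37^(-1) * 53^(-1) * 233^(-1) * 4439257^1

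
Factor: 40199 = 61^1*659^1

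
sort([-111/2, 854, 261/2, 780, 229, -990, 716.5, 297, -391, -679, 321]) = [-990, -679, -391, -111/2, 261/2, 229, 297, 321, 716.5, 780, 854]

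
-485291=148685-633976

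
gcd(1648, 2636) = 4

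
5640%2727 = 186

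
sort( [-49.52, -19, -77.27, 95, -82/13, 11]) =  [-77.27, -49.52, -19, -82/13, 11, 95]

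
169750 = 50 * 3395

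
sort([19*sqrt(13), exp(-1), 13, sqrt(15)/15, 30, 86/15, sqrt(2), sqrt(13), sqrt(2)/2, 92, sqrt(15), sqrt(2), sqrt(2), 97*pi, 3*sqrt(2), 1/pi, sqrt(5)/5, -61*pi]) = [-61*pi, sqrt(15)/15, 1/pi, exp(-1), sqrt(5)/5, sqrt(2)/2, sqrt(2), sqrt(2), sqrt(2), sqrt(13), sqrt(15), 3*sqrt(2), 86/15, 13, 30, 19*sqrt(13), 92, 97*pi]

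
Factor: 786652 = 2^2*196663^1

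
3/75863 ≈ 0.0000395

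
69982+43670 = 113652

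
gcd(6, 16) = 2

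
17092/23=743 + 3/23 ≈ 743.13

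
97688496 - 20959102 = 76729394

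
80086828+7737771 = 87824599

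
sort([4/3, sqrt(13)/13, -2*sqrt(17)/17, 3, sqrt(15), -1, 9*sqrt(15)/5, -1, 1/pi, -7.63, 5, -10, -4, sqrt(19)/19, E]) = [-10, -7.63, -4, -1, -1, -2*sqrt(17)/17, sqrt(19)/19, sqrt(13)/13, 1/pi, 4/3, E, 3, sqrt(15), 5, 9*sqrt(15)/5]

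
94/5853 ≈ 0.0161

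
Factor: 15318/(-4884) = -1*2^(-1)*3^1*11^(-1)*23^1 = -69/22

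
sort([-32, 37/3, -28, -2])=[-32, -28, -2, 37/3]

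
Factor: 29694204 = 2^2*3^2*53^1*79^1*197^1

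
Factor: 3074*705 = 2^1*3^1*5^1*29^1*47^1*53^1 = 2167170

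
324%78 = 12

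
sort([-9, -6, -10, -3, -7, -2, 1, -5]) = [-10, -9, -7, -6, -5, -3, -2, 1]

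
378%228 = 150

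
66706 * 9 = 600354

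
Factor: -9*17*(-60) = 2^2*3^3*5^1*17^1 = 9180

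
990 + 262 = 1252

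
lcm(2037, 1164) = 8148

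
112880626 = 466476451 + -353595825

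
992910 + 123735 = 1116645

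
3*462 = 1386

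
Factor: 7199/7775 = 5^(-2) * 23^1 * 311^(-1) * 313^1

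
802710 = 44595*18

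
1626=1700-74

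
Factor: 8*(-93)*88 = -1*2^6*3^1*11^1*31^1 = -65472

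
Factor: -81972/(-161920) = 2^(-5) * 3^4 * 5^(-1) = 81/160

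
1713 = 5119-3406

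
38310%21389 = 16921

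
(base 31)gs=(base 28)ik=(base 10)524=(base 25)ko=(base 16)20c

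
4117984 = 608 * 6773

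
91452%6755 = 3637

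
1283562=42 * 30561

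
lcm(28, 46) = 644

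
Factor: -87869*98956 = -1*2^2*11^1*13^1*173^1*87869^1 = -8695164764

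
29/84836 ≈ 0.000342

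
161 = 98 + 63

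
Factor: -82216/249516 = -1 * 2^1 * 3^(-2) * 29^(-1) * 43^1 = -86/261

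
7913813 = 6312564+1601249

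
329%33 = 32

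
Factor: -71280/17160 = -1*2^1*3^3*13^(-1) = -54/13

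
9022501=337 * 26773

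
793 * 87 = 68991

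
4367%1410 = 137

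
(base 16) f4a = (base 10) 3914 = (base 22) 81k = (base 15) 125e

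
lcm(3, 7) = 21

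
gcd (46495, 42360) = 5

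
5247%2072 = 1103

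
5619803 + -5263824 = 355979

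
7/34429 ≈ 0.000203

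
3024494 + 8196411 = 11220905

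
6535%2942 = 651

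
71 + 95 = 166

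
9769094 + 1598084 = 11367178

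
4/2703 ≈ 0.00148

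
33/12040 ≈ 0.00274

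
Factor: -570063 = -1 * 3^1 * 13^1 * 47^1 * 311^1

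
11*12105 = 133155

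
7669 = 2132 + 5537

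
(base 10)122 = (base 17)73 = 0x7a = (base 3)11112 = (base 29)46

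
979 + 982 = 1961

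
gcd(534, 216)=6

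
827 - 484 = 343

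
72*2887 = 207864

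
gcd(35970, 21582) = 7194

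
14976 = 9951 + 5025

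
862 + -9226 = -8364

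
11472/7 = 1638 + 6/7 ≈ 1638.86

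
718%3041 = 718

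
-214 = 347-561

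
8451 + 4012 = 12463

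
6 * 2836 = 17016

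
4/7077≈0.000565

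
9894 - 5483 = 4411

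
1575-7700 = -6125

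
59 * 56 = 3304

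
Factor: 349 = 349^1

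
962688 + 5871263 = 6833951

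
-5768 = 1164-6932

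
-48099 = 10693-58792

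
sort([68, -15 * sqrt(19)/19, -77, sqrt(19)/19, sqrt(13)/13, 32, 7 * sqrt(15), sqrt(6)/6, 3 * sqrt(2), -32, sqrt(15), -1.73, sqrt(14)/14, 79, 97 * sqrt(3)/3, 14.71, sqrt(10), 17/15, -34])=[-77, -34, -32, -15 * sqrt(19)/19, -1.73, sqrt(19)/19, sqrt(14)/14, sqrt(13)/13, sqrt(6)/6, 17/15, sqrt(10), sqrt(15), 3 * sqrt(2), 14.71, 7 * sqrt(15), 32, 97 * sqrt(3)/3, 68, 79]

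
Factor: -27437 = -1*27437^1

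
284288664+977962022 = 1262250686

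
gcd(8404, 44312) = 764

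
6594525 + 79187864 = 85782389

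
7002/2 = 3501 = 3501.00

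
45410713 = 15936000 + 29474713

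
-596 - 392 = -988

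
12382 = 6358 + 6024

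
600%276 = 48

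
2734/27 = 101 + 7/27 ≈ 101.26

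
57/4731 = 1/83 ≈ 0.0120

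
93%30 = 3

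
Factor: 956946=2^1*3^1*159491^1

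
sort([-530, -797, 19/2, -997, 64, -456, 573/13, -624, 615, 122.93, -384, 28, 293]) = [-997, -797, -624, -530, -456, -384, 19/2, 28, 573/13, 64, 122.93, 293, 615]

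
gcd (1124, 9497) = 1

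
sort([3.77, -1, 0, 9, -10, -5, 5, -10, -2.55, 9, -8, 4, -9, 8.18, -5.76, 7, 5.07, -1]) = [-10, -10, -9, -8, -5.76, -5, -2.55, -1, -1, 0, 3.77, 4, 5, 5.07, 7, 8.18, 9, 9]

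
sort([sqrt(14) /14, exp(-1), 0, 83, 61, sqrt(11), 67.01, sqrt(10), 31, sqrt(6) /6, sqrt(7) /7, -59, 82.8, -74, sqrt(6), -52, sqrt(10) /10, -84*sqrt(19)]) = [-84*sqrt(19), -74, -59, -52, 0, sqrt(14) /14, sqrt(10) /10, exp(-1), sqrt(7) /7, sqrt(6) /6, sqrt(6), sqrt(10), sqrt(11), 31, 61, 67.01, 82.8, 83]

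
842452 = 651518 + 190934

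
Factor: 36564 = 2^2*3^1*11^1*277^1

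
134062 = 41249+92813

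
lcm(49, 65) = 3185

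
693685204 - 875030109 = -181344905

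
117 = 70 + 47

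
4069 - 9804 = -5735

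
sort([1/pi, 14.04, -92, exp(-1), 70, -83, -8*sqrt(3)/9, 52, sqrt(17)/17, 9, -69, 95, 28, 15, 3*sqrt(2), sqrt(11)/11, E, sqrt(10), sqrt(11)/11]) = [-92, -83, -69, -8*sqrt(3)/9, sqrt(17)/17, sqrt(11)/11, sqrt(11)/11, 1/pi, exp(-1), E, sqrt(10), 3*sqrt(2), 9, 14.04, 15, 28, 52, 70, 95]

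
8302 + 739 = 9041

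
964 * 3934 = 3792376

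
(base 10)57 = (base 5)212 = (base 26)25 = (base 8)71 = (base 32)1p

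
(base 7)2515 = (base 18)2g7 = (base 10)943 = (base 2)1110101111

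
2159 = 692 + 1467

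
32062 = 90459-58397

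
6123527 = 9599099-3475572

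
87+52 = 139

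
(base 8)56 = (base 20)26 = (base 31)1f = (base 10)46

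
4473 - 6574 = -2101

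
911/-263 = -3 - 122/263 ≈ -3.46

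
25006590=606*41265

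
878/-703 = -1-175/703 ≈ -1.25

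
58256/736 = 79 + 7/46 ≈ 79.15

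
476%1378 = 476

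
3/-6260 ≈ -0.000479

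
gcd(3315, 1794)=39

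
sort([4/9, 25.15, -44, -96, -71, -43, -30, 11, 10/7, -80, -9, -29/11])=[-96, -80, -71, -44, -43, -30, -9, -29/11, 4/9, 10/7, 11, 25.15]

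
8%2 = 0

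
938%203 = 126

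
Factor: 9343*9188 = 2^2*2297^1*9343^1 = 85843484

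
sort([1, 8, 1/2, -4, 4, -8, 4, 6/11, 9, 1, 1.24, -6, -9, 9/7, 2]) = [-9, -8, -6, -4, 1/2, 6/11, 1, 1, 1.24, 9/7, 2, 4, 4, 8, 9]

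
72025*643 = 46312075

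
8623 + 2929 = 11552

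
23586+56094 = 79680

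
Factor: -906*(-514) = 2^2*3^1*151^1*257^1 = 465684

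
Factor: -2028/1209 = -1 * 2^2 * 13^1 * 31^(-1) = -52/31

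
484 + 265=749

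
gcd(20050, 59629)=1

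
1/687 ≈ 0.00146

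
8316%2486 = 858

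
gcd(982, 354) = 2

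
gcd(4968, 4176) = 72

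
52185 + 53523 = 105708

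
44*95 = 4180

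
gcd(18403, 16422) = 7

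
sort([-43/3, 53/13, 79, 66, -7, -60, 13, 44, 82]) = [-60, -43/3, -7, 53/13, 13, 44, 66, 79, 82]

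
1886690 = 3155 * 598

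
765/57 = 255/19 ≈ 13.42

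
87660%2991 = 921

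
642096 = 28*22932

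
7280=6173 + 1107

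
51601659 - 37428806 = 14172853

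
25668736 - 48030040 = -22361304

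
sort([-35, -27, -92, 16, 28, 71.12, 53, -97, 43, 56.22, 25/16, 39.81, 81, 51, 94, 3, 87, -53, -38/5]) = [-97, -92, -53, -35, -27, -38/5, 25/16, 3, 16, 28, 39.81, 43, 51, 53, 56.22, 71.12, 81, 87, 94]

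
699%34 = 19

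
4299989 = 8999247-4699258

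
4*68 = 272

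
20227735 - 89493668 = -69265933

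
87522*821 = 71855562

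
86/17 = 5 + 1/17 ≈ 5.06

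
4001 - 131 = 3870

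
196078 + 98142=294220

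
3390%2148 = 1242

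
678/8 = 84 + 3/4 = 84.75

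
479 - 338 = 141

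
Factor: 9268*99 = 2^2*3^2*7^1*11^1*331^1 = 917532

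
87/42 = 29/14 ≈ 2.07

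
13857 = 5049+8808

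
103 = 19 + 84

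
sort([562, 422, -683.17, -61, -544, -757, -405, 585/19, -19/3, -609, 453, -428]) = [-757, -683.17, -609, -544, -428, -405, -61, -19/3, 585/19, 422, 453, 562]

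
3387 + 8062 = 11449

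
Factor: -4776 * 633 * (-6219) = 2^3 * 3^4 * 199^1 * 211^1 * 691^1 = 18801330552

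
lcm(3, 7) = 21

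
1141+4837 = 5978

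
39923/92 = 433 + 87/92≈433.95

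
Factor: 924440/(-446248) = -1*5^1*191^1*461^(-1) = -955/461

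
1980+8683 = 10663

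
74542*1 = 74542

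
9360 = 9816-456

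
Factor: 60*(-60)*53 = -1*2^4*3^2*5^2*53^1 = -190800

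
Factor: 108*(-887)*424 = -1*2^5*3^3*53^1*887^1 = -40617504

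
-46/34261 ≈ -0.00134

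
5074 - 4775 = 299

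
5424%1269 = 348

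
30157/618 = 48 + 493/618 ≈ 48.80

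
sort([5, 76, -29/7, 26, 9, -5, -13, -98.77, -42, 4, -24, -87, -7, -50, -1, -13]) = [-98.77, -87, -50, -42, -24, -13, -13, -7, -5, -29/7, -1, 4, 5, 9, 26, 76]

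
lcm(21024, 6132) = 147168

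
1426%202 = 12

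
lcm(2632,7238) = 28952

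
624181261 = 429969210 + 194212051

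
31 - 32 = -1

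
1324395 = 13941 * 95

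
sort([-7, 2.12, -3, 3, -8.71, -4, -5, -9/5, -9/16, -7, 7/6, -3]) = [-8.71, -7, -7, -5, -4, -3, -3, -9/5, -9/16, 7/6, 2.12, 3]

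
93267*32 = 2984544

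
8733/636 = 2911/212 ≈ 13.73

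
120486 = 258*467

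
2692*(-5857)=-15767044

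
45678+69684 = 115362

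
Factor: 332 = 2^2*83^1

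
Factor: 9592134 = 2^1 * 3^1 * 1598689^1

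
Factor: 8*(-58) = -1*2^4*29^1 = -464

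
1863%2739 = 1863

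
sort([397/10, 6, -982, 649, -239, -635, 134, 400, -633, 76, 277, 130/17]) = [-982, -635, -633, -239, 6, 130/17, 397/10, 76, 134, 277, 400, 649]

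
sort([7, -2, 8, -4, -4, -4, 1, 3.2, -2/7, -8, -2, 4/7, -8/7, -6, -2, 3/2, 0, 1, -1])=[-8, -6, -4, -4, -4, -2, -2, -2, -8/7, -1, -2/7, 0, 4/7, 1, 1, 3/2, 3.2, 7, 8]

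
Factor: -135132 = -1 * 2^2 * 3^1 * 11261^1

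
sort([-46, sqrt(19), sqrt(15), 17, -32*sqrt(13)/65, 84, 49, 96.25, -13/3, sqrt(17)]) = [-46, -13/3, -32*sqrt(13)/65, sqrt(15), sqrt(17), sqrt(19), 17, 49, 84, 96.25]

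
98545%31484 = 4093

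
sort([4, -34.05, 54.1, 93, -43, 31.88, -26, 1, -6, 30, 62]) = [-43, -34.05, -26, -6, 1, 4, 30, 31.88, 54.1, 62, 93]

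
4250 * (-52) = -221000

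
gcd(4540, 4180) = 20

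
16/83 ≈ 0.193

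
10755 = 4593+6162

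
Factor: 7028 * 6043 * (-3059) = -1 * 2^2 * 7^2 * 19^1 * 23^1 * 251^1 * 6043^1 = -129916354036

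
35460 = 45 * 788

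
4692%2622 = 2070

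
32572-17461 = 15111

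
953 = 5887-4934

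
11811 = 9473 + 2338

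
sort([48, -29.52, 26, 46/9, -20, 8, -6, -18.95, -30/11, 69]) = [-29.52, -20, -18.95, -6, -30/11, 46/9, 8, 26, 48, 69]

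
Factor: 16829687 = 7^2 * 19^1 * 18077^1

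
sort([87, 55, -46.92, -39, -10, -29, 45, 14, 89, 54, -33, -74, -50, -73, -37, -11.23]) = [-74, -73, -50, -46.92, -39, -37, -33, -29, -11.23, -10, 14, 45, 54, 55, 87, 89]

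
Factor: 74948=2^2*41^1*457^1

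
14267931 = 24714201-10446270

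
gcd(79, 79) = 79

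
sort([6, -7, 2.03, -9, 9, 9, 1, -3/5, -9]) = [-9, -9, -7, -3/5, 1, 2.03, 6, 9, 9]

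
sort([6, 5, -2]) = [-2, 5, 6]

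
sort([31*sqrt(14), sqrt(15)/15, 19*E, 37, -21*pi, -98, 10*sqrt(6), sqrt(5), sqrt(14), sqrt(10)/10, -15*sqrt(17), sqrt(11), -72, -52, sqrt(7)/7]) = [-98, -72, -21*pi, -15*sqrt(17), -52, sqrt(15)/15, sqrt(10)/10, sqrt(7)/7, sqrt(5), sqrt(11), sqrt(14), 10*sqrt(6), 37, 19*E, 31*sqrt(14)]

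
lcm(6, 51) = 102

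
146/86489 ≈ 0.00169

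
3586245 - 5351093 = -1764848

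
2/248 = 1/124 ≈ 0.00806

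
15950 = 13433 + 2517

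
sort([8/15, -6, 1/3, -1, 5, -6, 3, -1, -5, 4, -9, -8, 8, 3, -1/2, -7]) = [-9, -8, -7, -6, -6, -5, -1, -1, -1/2, 1/3, 8/15, 3, 3, 4, 5, 8]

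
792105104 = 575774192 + 216330912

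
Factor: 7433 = 7433^1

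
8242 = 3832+4410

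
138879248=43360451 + 95518797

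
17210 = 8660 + 8550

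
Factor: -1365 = -1 * 3^1 * 5^1 * 7^1 * 13^1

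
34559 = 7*4937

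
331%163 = 5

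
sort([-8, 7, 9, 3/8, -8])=[-8, -8, 3/8, 7, 9]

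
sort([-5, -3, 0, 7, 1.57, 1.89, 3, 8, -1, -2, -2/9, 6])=[-5, -3, -2, -1, -2/9, 0, 1.57, 1.89, 3, 6, 7, 8]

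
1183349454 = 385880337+797469117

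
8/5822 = 4/2911 ≈ 0.00137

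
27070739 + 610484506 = 637555245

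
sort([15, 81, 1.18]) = [1.18, 15, 81]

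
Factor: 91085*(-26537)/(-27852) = 2^(-2)*3^(-1)*5^1*7^1*11^(-1)*17^1*211^(-1)*223^1*18217^1 = 2417122645/27852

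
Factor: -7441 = -1 * 7^1 * 1063^1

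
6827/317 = 21 + 170/317 ≈ 21.54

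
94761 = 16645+78116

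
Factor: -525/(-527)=3^1 * 5^2 * 7^1 * 17^(-1) * 31^(-1)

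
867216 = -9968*(-87)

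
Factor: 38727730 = 2^1*5^1*3872773^1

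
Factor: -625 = -1 * 5^4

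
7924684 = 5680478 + 2244206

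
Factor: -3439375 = -1*5^4*5503^1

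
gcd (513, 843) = 3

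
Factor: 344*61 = 2^3*43^1*61^1 = 20984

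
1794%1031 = 763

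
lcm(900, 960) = 14400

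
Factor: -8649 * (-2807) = 3^2 * 7^1 * 31^2 * 401^1 = 24277743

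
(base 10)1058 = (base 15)4a8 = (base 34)v4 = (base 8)2042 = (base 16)422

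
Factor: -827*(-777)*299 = 3^1*7^1*13^1*23^1*37^1*827^1 = 192131121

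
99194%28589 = 13427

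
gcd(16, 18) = 2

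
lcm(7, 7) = 7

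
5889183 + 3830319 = 9719502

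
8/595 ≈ 0.0134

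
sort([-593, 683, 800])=[-593, 683, 800]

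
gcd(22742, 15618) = 274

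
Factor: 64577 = 64577^1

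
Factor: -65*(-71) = 5^1*13^1*71^1 = 4615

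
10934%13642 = 10934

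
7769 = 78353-70584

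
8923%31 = 26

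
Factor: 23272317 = 3^2*2585813^1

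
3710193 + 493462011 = 497172204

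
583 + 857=1440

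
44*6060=266640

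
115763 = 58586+57177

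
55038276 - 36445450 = 18592826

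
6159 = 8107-1948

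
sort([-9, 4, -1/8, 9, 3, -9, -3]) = [-9, -9, -3, -1/8, 3, 4, 9]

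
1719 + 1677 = 3396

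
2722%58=54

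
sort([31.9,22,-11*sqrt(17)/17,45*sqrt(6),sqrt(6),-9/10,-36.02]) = [-36.02,-11*sqrt(17)/17,-9/10,sqrt(6),22,31.9,45*sqrt(6)]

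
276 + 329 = 605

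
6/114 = 1/19 ≈ 0.0526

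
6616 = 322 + 6294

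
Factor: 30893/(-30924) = -1*2^(-2)*3^(-2)*859^(-1)*30893^1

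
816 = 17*48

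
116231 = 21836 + 94395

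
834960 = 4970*168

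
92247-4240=88007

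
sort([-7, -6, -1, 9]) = [-7, -6, -1, 9]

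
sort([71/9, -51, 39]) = [-51, 71/9, 39]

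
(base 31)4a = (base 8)206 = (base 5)1014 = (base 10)134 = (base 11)112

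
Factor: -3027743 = -1 * 23^1 * 131641^1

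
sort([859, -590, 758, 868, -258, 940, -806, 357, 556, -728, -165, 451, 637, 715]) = [-806, -728, -590, -258, -165, 357, 451, 556, 637, 715, 758, 859, 868, 940]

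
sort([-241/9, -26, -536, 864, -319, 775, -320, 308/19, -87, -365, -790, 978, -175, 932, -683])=[-790, -683, -536, -365, -320, -319, -175, -87, -241/9, -26, 308/19, 775, 864, 932, 978]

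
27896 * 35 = 976360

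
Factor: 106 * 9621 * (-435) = -1 * 2^1 * 3^3 * 5^1 * 29^1 * 53^1 * 1069^1 = -443624310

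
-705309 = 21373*(-33)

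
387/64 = 6 + 3/64 ≈ 6.05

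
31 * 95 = 2945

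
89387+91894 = 181281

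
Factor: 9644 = 2^2 * 2411^1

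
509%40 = 29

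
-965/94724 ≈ -0.0102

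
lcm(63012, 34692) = 3087588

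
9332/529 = 17 + 339/529 ≈ 17.64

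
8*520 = 4160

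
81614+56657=138271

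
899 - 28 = 871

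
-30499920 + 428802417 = 398302497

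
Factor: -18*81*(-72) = 2^4*3^8 = 104976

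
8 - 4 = 4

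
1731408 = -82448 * (-21) 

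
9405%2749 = 1158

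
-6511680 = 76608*(-85)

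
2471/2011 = 1 + 460/2011 ≈ 1.23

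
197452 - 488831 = -291379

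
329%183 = 146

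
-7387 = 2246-9633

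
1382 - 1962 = -580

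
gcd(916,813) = 1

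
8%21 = 8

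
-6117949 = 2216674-8334623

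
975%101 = 66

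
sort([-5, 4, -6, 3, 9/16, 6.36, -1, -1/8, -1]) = [-6, -5, -1, -1, -1/8, 9/16, 3, 4, 6.36]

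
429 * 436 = 187044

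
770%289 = 192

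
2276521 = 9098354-6821833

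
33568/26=1291+1/13 ≈ 1291.08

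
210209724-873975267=-663765543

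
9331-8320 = 1011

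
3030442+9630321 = 12660763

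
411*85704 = 35224344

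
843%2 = 1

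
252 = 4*63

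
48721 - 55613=-6892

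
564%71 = 67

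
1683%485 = 228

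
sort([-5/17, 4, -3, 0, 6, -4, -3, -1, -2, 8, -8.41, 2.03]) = [-8.41, -4, -3, -3, -2, -1, -5/17, 0, 2.03, 4, 6, 8]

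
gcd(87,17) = 1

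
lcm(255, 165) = 2805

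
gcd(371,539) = 7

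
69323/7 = 9903 + 2/7 ≈ 9903.29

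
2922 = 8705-5783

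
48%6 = 0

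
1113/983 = 1 + 130/983 ≈ 1.13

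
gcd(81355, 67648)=1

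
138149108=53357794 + 84791314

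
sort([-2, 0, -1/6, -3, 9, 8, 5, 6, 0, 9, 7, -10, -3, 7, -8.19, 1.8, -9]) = [-10, -9, -8.19, -3, -3, -2, -1/6, 0, 0, 1.8, 5, 6, 7, 7, 8, 9, 9]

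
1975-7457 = -5482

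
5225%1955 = 1315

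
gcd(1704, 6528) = 24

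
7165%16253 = 7165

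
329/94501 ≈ 0.00348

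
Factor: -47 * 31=-1 * 31^1 * 47^1=-1457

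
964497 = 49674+914823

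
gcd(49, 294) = 49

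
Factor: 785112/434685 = 2^3 * 5^(-1) * 28979^(-1) * 32713^1 = 261704/144895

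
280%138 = 4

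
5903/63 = 93+44/63≈93.70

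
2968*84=249312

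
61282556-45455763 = 15826793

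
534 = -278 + 812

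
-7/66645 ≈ -0.000105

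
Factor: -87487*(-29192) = 2^3*41^1*89^2*983^1 = 2553920504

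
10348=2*5174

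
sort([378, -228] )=[-228, 378] 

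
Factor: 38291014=2^1*31^1*211^1*2927^1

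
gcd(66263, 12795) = 1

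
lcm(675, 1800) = 5400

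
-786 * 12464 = -9796704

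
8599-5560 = 3039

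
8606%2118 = 134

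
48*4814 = 231072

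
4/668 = 1/167 ≈ 0.00599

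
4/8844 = 1/2211 ≈ 0.000452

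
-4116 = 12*(-343)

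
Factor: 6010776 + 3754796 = 2^2*97^1*25169^1 = 9765572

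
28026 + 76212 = 104238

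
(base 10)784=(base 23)1b2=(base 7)2200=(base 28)100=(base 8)1420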